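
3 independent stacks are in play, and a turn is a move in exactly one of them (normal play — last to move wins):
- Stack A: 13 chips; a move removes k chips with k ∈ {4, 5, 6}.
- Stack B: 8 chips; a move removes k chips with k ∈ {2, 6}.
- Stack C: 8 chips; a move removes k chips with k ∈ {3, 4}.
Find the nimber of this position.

0

For stack A, compute g(0), g(1), … with moves {4, 5, 6}:
g(0) = mex{} = 0
g(1) = mex{} = 0
g(2) = mex{} = 0
g(3) = mex{} = 0
g(4) = mex{0} = 1
g(5) = mex{0} = 1
g(6) = mex{0} = 1
g(7) = mex{0} = 1
g(8) = mex{0,1} = 2
g(9) = mex{0,1} = 2
g(10) = mex{1} = 0
g(11) = mex{1} = 0
g(12) = mex{1,2} = 0
g(13) = mex{1,2} = 0
So g(13) = 0.
For stack B, compute g(0), g(1), … with moves {2, 6}:
g(0) = mex{} = 0
g(1) = mex{} = 0
g(2) = mex{0} = 1
g(3) = mex{0} = 1
g(4) = mex{1} = 0
g(5) = mex{1} = 0
g(6) = mex{0} = 1
g(7) = mex{0} = 1
g(8) = mex{1} = 0
So g(8) = 0.
For stack C, compute g(0), g(1), … with moves {3, 4}:
g(0) = mex{} = 0
g(1) = mex{} = 0
g(2) = mex{} = 0
g(3) = mex{0} = 1
g(4) = mex{0} = 1
g(5) = mex{0} = 1
g(6) = mex{0,1} = 2
g(7) = mex{1} = 0
g(8) = mex{1} = 0
So g(8) = 0.
The value of a disjunctive sum is the nim-sum of the parts.
Combined value = 0 ⊕ 0 ⊕ 0 = 0.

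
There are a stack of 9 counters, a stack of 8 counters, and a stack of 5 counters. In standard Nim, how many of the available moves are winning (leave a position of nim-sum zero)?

1

Compute the nim-sum pairwise:
9 ⊕ 8 = 1
1 ⊕ 5 = 4
The overall nim-sum is X = 4. A stack of size p has a winning move iff p XOR X < p (reduce it to p XOR X).
  9: 9 XOR 4 = 13 ≥ 9 — no move.
  8: 8 XOR 4 = 12 ≥ 8 — no move.
  5: 5 XOR 4 = 1 < 5 — winning move (to 1).
That gives 1 winning move.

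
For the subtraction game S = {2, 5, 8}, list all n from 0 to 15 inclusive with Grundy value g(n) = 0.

0, 1, 4, 7, 10, 11, 14

Grundy values for subtraction set {2, 5, 8}:
k:     0  1  2  3  4  5  6  7  8  9 10 11 12 13 14 15
g(k):  0  0  1  1  0  2  1  0  2  1  0  0  1  1  0  2
The P-positions (g = 0) in 0..15 are 0, 1, 4, 7, 10, 11, 14.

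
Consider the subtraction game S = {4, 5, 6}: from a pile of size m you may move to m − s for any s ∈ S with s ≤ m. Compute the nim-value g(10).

0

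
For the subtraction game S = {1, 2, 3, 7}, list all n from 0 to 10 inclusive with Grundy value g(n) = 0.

0, 4, 8

Compute g(0), g(1), … for moves {1, 2, 3, 7}:
g(0) = mex{} = 0
g(1) = mex{0} = 1
g(2) = mex{0,1} = 2
g(3) = mex{0,1,2} = 3
g(4) = mex{1,2,3} = 0
g(5) = mex{0,2,3} = 1
g(6) = mex{0,1,3} = 2
g(7) = mex{0,1,2} = 3
g(8) = mex{1,2,3} = 0
g(9) = mex{0,2,3} = 1
g(10) = mex{0,1,3} = 2
The P-positions (g = 0) in 0..10 are 0, 4, 8.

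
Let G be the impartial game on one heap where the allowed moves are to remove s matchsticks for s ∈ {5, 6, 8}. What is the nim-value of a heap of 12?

2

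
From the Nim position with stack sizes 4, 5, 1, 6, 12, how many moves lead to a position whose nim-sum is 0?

1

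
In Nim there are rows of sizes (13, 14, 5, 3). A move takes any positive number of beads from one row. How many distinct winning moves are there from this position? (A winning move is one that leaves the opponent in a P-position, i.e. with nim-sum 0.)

Nim-sum: 13 ⊕ 14 ⊕ 5 ⊕ 3 = 5.
The overall nim-sum is X = 5. A row of size p has a winning move iff p XOR X < p (reduce it to p XOR X).
  13: 13 XOR 5 = 8 < 13 — winning move (to 8).
  14: 14 XOR 5 = 11 < 14 — winning move (to 11).
  5: 5 XOR 5 = 0 < 5 — winning move (to 0).
  3: 3 XOR 5 = 6 ≥ 3 — no move.
That gives 3 winning moves.

3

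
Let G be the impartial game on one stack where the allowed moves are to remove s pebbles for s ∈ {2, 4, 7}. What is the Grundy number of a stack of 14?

Build the Grundy sequence with g(k) = mex{g(k−s) : s ∈ {2, 4, 7}, s ≤ k}:
g(0) = mex{} = 0
g(1) = mex{} = 0
g(2) = mex{0} = 1
g(3) = mex{0} = 1
g(4) = mex{0,1} = 2
g(5) = mex{0,1} = 2
g(6) = mex{1,2} = 0
g(7) = mex{0,1,2} = 3
g(8) = mex{0,2} = 1
g(9) = mex{1,2,3} = 0
g(10) = mex{0,1} = 2
g(11) = mex{0,2,3} = 1
g(12) = mex{1,2} = 0
g(13) = mex{0,1} = 2
g(14) = mex{0,2,3} = 1
So g(14) = 1.

1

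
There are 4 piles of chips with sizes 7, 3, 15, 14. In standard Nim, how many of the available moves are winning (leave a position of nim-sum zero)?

3

In binary:
  0111  (7)
  0011  (3)
  1111  (15)
  1110  (14)
  ----
  0101  (5)
The overall nim-sum is X = 5. A pile of size p has a winning move iff p XOR X < p (reduce it to p XOR X).
  7: 7 XOR 5 = 2 < 7 — winning move (to 2).
  3: 3 XOR 5 = 6 ≥ 3 — no move.
  15: 15 XOR 5 = 10 < 15 — winning move (to 10).
  14: 14 XOR 5 = 11 < 14 — winning move (to 11).
That gives 3 winning moves.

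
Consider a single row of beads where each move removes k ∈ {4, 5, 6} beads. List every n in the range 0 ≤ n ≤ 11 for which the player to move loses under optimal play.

0, 1, 2, 3, 10, 11

Compute g(0), g(1), … for moves {4, 5, 6}:
k:     0  1  2  3  4  5  6  7  8  9 10 11
g(k):  0  0  0  0  1  1  1  1  2  2  0  0
The P-positions (g = 0) in 0..11 are 0, 1, 2, 3, 10, 11.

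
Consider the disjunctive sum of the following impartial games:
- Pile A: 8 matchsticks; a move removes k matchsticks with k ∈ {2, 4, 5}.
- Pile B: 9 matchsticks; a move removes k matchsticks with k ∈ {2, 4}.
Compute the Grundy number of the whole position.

For pile A, compute g(0), g(1), … with moves {2, 4, 5}:
g(0) = mex{} = 0
g(1) = mex{} = 0
g(2) = mex{0} = 1
g(3) = mex{0} = 1
g(4) = mex{0,1} = 2
g(5) = mex{0,1} = 2
g(6) = mex{0,1,2} = 3
g(7) = mex{1,2} = 0
g(8) = mex{1,2,3} = 0
So g(8) = 0.
For pile B, compute g(0), g(1), … with moves {2, 4}:
g(0) = mex{} = 0
g(1) = mex{} = 0
g(2) = mex{0} = 1
g(3) = mex{0} = 1
g(4) = mex{0,1} = 2
g(5) = mex{0,1} = 2
g(6) = mex{1,2} = 0
g(7) = mex{1,2} = 0
g(8) = mex{0,2} = 1
g(9) = mex{0,2} = 1
So g(9) = 1.
By the Sprague-Grundy theorem, the Grundy value of a sum of independent games is the XOR of the component values.
Combined value = 0 XOR 1 = 1.

1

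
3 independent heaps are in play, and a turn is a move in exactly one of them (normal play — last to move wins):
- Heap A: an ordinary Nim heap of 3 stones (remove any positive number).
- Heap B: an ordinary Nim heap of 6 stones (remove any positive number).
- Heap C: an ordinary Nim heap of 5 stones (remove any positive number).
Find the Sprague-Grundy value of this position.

Heap A is a plain Nim heap of size 3, so its Grundy value is 3.
Heap B is a plain Nim heap of size 6, so its Grundy value is 6.
Heap C is a plain Nim heap of size 5, so its Grundy value is 5.
The value of a disjunctive sum is the nim-sum of the parts.
Combined value = 3 ⊕ 6 ⊕ 5 = 0.

0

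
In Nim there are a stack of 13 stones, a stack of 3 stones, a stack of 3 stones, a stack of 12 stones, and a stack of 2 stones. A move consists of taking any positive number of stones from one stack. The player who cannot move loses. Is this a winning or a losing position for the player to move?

Winning position

Compute the nim-sum pairwise:
13 XOR 3 = 14
14 XOR 3 = 13
13 XOR 12 = 1
1 XOR 2 = 3
The nim-sum is 3 ≠ 0, so this is an N-position: the player to move can win.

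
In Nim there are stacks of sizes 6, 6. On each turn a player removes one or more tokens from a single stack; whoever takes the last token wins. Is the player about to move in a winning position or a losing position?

Losing position

Write each in binary and XOR column by column:
  110  (6)
  110  (6)
  ---
  000  (0)
The nim-sum is 0, so this is a P-position: the player to move is in a losing position under optimal play.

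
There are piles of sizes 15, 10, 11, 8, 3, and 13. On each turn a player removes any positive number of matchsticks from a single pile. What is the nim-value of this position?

Bitwise XOR of the heap sizes:
  1111  (15)
  1010  (10)
  1011  (11)
  1000  (8)
  0011  (3)
  1101  (13)
  ----
  1000  (8)

8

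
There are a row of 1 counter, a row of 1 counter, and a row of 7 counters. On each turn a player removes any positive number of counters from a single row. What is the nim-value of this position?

7

Nim-sum: 1 XOR 1 XOR 7 = 7.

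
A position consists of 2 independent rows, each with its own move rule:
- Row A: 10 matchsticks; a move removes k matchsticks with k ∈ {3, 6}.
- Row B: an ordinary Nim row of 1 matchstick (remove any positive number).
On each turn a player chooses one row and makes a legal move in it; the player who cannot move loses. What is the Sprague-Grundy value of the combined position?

Build the Grundy sequence for row A with g(k) = mex{g(k−s) : s ∈ {3, 6}, s ≤ k}:
g(0) = mex{} = 0
g(1) = mex{} = 0
g(2) = mex{} = 0
g(3) = mex{0} = 1
g(4) = mex{0} = 1
g(5) = mex{0} = 1
g(6) = mex{0,1} = 2
g(7) = mex{0,1} = 2
g(8) = mex{0,1} = 2
g(9) = mex{1,2} = 0
g(10) = mex{1,2} = 0
So g(10) = 0.
Row B is a plain Nim row of size 1, so its Grundy value is 1.
The value of a disjunctive sum is the nim-sum of the parts.
Combined value = 0 XOR 1 = 1.

1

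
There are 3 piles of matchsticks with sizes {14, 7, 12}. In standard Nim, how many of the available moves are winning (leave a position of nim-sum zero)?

3

Nim-sum: 14 ⊕ 7 ⊕ 12 = 5.
The overall nim-sum is X = 5. A pile of size p has a winning move iff p XOR X < p (reduce it to p XOR X).
  14: 14 XOR 5 = 11 < 14 — winning move (to 11).
  7: 7 XOR 5 = 2 < 7 — winning move (to 2).
  12: 12 XOR 5 = 9 < 12 — winning move (to 9).
That gives 3 winning moves.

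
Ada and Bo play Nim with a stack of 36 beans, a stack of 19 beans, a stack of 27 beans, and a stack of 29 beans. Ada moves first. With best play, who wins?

Ada wins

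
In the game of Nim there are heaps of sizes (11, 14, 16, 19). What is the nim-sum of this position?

Compute the nim-sum pairwise:
11 ^ 14 = 5
5 ^ 16 = 21
21 ^ 19 = 6

6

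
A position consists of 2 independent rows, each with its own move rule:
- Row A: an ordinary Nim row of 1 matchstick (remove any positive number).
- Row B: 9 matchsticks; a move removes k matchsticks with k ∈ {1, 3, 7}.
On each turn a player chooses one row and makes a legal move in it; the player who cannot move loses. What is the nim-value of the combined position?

0

Row A is a plain Nim row of size 1, so its Grundy value is 1.
For row B, compute g(0), g(1), … with moves {1, 3, 7}:
g(0) = mex{} = 0
g(1) = mex{0} = 1
g(2) = mex{1} = 0
g(3) = mex{0} = 1
g(4) = mex{1} = 0
g(5) = mex{0} = 1
g(6) = mex{1} = 0
g(7) = mex{0} = 1
g(8) = mex{1} = 0
g(9) = mex{0} = 1
So g(9) = 1.
By the Sprague-Grundy theorem, the Grundy value of a sum of independent games is the XOR of the component values.
Combined value = 1 ⊕ 1 = 0.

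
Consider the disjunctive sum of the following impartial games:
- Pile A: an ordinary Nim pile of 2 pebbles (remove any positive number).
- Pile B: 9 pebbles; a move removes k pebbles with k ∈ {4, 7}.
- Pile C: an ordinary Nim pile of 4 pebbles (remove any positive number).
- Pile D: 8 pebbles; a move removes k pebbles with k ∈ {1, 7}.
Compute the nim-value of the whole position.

4

Pile A is a plain Nim pile of size 2, so its Grundy value is 2.
Build the Grundy sequence for pile B with g(k) = mex{g(k−s) : s ∈ {4, 7}, s ≤ k}:
k:     0  1  2  3  4  5  6  7  8  9
g(k):  0  0  0  0  1  1  1  1  2  2
So g(9) = 2.
Pile C is a plain Nim pile of size 4, so its Grundy value is 4.
Grundy values for pile D (subtraction set {1, 7}):
g(0) = mex{} = 0
g(1) = mex{0} = 1
g(2) = mex{1} = 0
g(3) = mex{0} = 1
g(4) = mex{1} = 0
g(5) = mex{0} = 1
g(6) = mex{1} = 0
g(7) = mex{0} = 1
g(8) = mex{1} = 0
So g(8) = 0.
By the Sprague-Grundy theorem, the Grundy value of a sum of independent games is the XOR of the component values.
Combined value = 2 ⊕ 2 ⊕ 4 ⊕ 0 = 4.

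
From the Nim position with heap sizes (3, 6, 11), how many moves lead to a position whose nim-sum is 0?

Nim-sum: 3 XOR 6 XOR 11 = 14.
The overall nim-sum is X = 14. A heap of size p has a winning move iff p XOR X < p (reduce it to p XOR X).
  3: 3 XOR 14 = 13 ≥ 3 — no move.
  6: 6 XOR 14 = 8 ≥ 6 — no move.
  11: 11 XOR 14 = 5 < 11 — winning move (to 5).
That gives 1 winning move.

1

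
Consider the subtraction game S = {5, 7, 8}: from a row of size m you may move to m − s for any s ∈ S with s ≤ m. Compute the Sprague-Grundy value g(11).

Compute g(0), g(1), … for moves {5, 7, 8}:
k:     0  1  2  3  4  5  6  7  8  9 10 11
g(k):  0  0  0  0  0  1  1  1  1  1  2  2
So g(11) = 2.

2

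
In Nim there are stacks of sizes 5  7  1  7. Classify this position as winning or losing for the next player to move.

Bitwise XOR of the heap sizes:
  101  (5)
  111  (7)
  001  (1)
  111  (7)
  ---
  100  (4)
The nim-sum is 4 ≠ 0, so this is an N-position: the player to move can win.

Winning position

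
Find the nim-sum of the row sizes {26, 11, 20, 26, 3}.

Nim-sum: 26 ⊕ 11 ⊕ 20 ⊕ 26 ⊕ 3 = 28.

28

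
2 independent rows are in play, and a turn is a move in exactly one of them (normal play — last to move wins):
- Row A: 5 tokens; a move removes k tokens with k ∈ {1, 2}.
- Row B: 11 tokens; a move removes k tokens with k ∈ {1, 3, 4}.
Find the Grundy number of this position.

0

Grundy values for row A (subtraction set {1, 2}):
g(0) = mex{} = 0
g(1) = mex{0} = 1
g(2) = mex{0,1} = 2
g(3) = mex{1,2} = 0
g(4) = mex{0,2} = 1
g(5) = mex{0,1} = 2
So g(5) = 2.
For row B, compute g(0), g(1), … with moves {1, 3, 4}:
k:     0  1  2  3  4  5  6  7  8  9 10 11
g(k):  0  1  0  1  2  3  2  0  1  0  1  2
So g(11) = 2.
By the Sprague-Grundy theorem, the Grundy value of a sum of independent games is the XOR of the component values.
Combined value = 2 XOR 2 = 0.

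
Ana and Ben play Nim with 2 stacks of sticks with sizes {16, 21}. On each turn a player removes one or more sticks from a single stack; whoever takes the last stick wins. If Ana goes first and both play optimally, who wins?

Ana wins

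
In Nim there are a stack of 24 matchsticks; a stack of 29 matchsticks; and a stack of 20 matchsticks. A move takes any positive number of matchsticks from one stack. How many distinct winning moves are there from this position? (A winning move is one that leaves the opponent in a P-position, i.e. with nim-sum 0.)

3

Nim-sum: 24 XOR 29 XOR 20 = 17.
The overall nim-sum is X = 17. A stack of size p has a winning move iff p XOR X < p (reduce it to p XOR X).
  24: 24 XOR 17 = 9 < 24 — winning move (to 9).
  29: 29 XOR 17 = 12 < 29 — winning move (to 12).
  20: 20 XOR 17 = 5 < 20 — winning move (to 5).
That gives 3 winning moves.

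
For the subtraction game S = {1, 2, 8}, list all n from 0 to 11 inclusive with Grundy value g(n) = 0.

Grundy values for subtraction set {1, 2, 8}:
k:     0  1  2  3  4  5  6  7  8  9 10 11
g(k):  0  1  2  0  1  2  0  1  2  0  1  2
The P-positions (g = 0) in 0..11 are 0, 3, 6, 9.

0, 3, 6, 9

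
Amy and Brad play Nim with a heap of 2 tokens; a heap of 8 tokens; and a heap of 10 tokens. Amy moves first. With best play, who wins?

Nim-sum: 2 ^ 8 ^ 10 = 0.
The nim-sum is 0, so this is a P-position: the player to move is in a losing position under optimal play; Amy is about to move from it and so loses — Brad wins.

Brad wins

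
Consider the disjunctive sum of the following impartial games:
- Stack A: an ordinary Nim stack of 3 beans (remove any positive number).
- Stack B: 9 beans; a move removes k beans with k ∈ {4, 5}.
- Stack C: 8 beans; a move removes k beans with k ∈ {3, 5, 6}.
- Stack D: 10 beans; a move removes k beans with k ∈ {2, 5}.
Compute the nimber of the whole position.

Stack A is a plain Nim stack of size 3, so its Grundy value is 3.
Build the Grundy sequence for stack B with g(k) = mex{g(k−s) : s ∈ {4, 5}, s ≤ k}:
k:     0  1  2  3  4  5  6  7  8  9
g(k):  0  0  0  0  1  1  1  1  2  0
So g(9) = 0.
For stack C, compute g(0), g(1), … with moves {3, 5, 6}:
g(0) = mex{} = 0
g(1) = mex{} = 0
g(2) = mex{} = 0
g(3) = mex{0} = 1
g(4) = mex{0} = 1
g(5) = mex{0} = 1
g(6) = mex{0,1} = 2
g(7) = mex{0,1} = 2
g(8) = mex{0,1} = 2
So g(8) = 2.
For stack D, compute g(0), g(1), … with moves {2, 5}:
g(0) = mex{} = 0
g(1) = mex{} = 0
g(2) = mex{0} = 1
g(3) = mex{0} = 1
g(4) = mex{1} = 0
g(5) = mex{0,1} = 2
g(6) = mex{0} = 1
g(7) = mex{1,2} = 0
g(8) = mex{1} = 0
g(9) = mex{0} = 1
g(10) = mex{0,2} = 1
So g(10) = 1.
The value of a disjunctive sum is the nim-sum of the parts.
Combined value = 3 XOR 0 XOR 2 XOR 1 = 0.

0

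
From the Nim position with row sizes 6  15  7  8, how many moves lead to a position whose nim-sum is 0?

3

Compute the nim-sum pairwise:
6 ⊕ 15 = 9
9 ⊕ 7 = 14
14 ⊕ 8 = 6
The overall nim-sum is X = 6. A row of size p has a winning move iff p XOR X < p (reduce it to p XOR X).
  6: 6 XOR 6 = 0 < 6 — winning move (to 0).
  15: 15 XOR 6 = 9 < 15 — winning move (to 9).
  7: 7 XOR 6 = 1 < 7 — winning move (to 1).
  8: 8 XOR 6 = 14 ≥ 8 — no move.
That gives 3 winning moves.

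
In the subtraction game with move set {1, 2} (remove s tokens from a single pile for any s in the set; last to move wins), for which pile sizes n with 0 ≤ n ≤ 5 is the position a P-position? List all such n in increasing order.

0, 3

Build the Grundy sequence with g(k) = mex{g(k−s) : s ∈ {1, 2}, s ≤ k}:
k:     0  1  2  3  4  5
g(k):  0  1  2  0  1  2
The P-positions (g = 0) in 0..5 are 0, 3.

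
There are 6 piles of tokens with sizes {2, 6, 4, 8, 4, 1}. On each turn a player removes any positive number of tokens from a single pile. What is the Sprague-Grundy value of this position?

13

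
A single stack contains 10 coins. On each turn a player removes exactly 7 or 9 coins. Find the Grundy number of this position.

1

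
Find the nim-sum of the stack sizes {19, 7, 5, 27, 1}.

Compute the nim-sum pairwise:
19 ⊕ 7 = 20
20 ⊕ 5 = 17
17 ⊕ 27 = 10
10 ⊕ 1 = 11

11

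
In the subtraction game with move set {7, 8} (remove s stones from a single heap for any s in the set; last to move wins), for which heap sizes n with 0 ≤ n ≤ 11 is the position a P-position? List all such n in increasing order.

0, 1, 2, 3, 4, 5, 6

Compute g(0), g(1), … for moves {7, 8}:
k:     0  1  2  3  4  5  6  7  8  9 10 11
g(k):  0  0  0  0  0  0  0  1  1  1  1  1
The P-positions (g = 0) in 0..11 are 0, 1, 2, 3, 4, 5, 6.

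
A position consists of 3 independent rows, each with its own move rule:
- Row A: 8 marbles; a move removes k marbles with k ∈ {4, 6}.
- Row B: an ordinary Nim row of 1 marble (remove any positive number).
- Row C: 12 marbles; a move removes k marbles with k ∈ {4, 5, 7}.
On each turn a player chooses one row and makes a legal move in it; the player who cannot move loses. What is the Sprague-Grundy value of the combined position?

3

Grundy values for row A (subtraction set {4, 6}):
k:     0  1  2  3  4  5  6  7  8
g(k):  0  0  0  0  1  1  1  1  2
So g(8) = 2.
Row B is a plain Nim row of size 1, so its Grundy value is 1.
For row C, compute g(0), g(1), … with moves {4, 5, 7}:
k:     0  1  2  3  4  5  6  7  8  9 10 11 12
g(k):  0  0  0  0  1  1  1  1  2  2  2  0  0
So g(12) = 0.
By the Sprague-Grundy theorem, the Grundy value of a sum of independent games is the XOR of the component values.
Combined value = 2 ⊕ 1 ⊕ 0 = 3.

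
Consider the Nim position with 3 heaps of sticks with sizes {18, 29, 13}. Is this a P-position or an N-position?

Write each in binary and XOR column by column:
  10010  (18)
  11101  (29)
  01101  (13)
  -----
  00010  (2)
The nim-sum is 2 ≠ 0, so this is an N-position: the player to move can win.

N-position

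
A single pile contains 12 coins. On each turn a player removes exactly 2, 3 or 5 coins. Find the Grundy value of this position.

Build the Grundy sequence with g(k) = mex{g(k−s) : s ∈ {2, 3, 5}, s ≤ k}:
g(0) = mex{} = 0
g(1) = mex{} = 0
g(2) = mex{0} = 1
g(3) = mex{0} = 1
g(4) = mex{0,1} = 2
g(5) = mex{0,1} = 2
g(6) = mex{0,1,2} = 3
g(7) = mex{1,2} = 0
g(8) = mex{1,2,3} = 0
g(9) = mex{0,2,3} = 1
g(10) = mex{0,2} = 1
g(11) = mex{0,1,3} = 2
g(12) = mex{0,1} = 2
So g(12) = 2.

2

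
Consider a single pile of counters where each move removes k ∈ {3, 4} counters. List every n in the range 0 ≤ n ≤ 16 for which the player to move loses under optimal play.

0, 1, 2, 7, 8, 9, 14, 15, 16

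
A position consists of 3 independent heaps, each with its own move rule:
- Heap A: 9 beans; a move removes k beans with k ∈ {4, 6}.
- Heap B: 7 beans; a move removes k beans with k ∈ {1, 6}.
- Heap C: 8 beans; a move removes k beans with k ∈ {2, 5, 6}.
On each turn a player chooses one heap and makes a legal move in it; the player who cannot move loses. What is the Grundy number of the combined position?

2

Build the Grundy sequence for heap A with g(k) = mex{g(k−s) : s ∈ {4, 6}, s ≤ k}:
g(0) = mex{} = 0
g(1) = mex{} = 0
g(2) = mex{} = 0
g(3) = mex{} = 0
g(4) = mex{0} = 1
g(5) = mex{0} = 1
g(6) = mex{0} = 1
g(7) = mex{0} = 1
g(8) = mex{0,1} = 2
g(9) = mex{0,1} = 2
So g(9) = 2.
Build the Grundy sequence for heap B with g(k) = mex{g(k−s) : s ∈ {1, 6}, s ≤ k}:
k:     0  1  2  3  4  5  6  7
g(k):  0  1  0  1  0  1  2  0
So g(7) = 0.
For heap C, compute g(0), g(1), … with moves {2, 5, 6}:
k:     0  1  2  3  4  5  6  7  8
g(k):  0  0  1  1  0  2  1  3  0
So g(8) = 0.
By the Sprague-Grundy theorem, the Grundy value of a sum of independent games is the XOR of the component values.
Combined value = 2 ⊕ 0 ⊕ 0 = 2.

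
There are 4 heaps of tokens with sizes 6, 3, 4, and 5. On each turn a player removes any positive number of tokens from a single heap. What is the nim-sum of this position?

Bitwise XOR of the heap sizes:
  110  (6)
  011  (3)
  100  (4)
  101  (5)
  ---
  100  (4)

4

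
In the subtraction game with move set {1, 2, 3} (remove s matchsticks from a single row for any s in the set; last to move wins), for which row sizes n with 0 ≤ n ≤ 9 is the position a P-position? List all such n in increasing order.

0, 4, 8

Grundy values for subtraction set {1, 2, 3}:
g(0) = mex{} = 0
g(1) = mex{0} = 1
g(2) = mex{0,1} = 2
g(3) = mex{0,1,2} = 3
g(4) = mex{1,2,3} = 0
g(5) = mex{0,2,3} = 1
g(6) = mex{0,1,3} = 2
g(7) = mex{0,1,2} = 3
g(8) = mex{1,2,3} = 0
g(9) = mex{0,2,3} = 1
The P-positions (g = 0) in 0..9 are 0, 4, 8.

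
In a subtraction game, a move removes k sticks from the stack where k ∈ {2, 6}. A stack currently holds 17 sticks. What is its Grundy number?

0

Compute g(0), g(1), … for moves {2, 6}:
k:     0  1  2  3  4  5  6  7  8  9 10 11 12 13 14 15 16 17
g(k):  0  0  1  1  0  0  1  1  0  0  1  1  0  0  1  1  0  0
So g(17) = 0.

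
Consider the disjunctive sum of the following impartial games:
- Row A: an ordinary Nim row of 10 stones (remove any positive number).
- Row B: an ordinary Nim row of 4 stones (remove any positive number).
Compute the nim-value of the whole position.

Row A is a plain Nim row of size 10, so its Grundy value is 10.
Row B is a plain Nim row of size 4, so its Grundy value is 4.
The value of a disjunctive sum is the nim-sum of the parts.
Combined value = 10 ⊕ 4 = 14.

14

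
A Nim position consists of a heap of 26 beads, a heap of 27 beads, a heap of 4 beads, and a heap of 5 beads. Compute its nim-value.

Compute the nim-sum pairwise:
26 ⊕ 27 = 1
1 ⊕ 4 = 5
5 ⊕ 5 = 0

0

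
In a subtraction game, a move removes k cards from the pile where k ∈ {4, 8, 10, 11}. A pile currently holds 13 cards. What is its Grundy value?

3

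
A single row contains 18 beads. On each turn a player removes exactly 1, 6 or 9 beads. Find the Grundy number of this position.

1

Grundy values for subtraction set {1, 6, 9}:
k:     0  1  2  3  4  5  6  7  8  9 10 11 12 13 14 15 16 17 18
g(k):  0  1  0  1  0  1  2  0  1  2  3  2  0  1  0  1  2  0  1
So g(18) = 1.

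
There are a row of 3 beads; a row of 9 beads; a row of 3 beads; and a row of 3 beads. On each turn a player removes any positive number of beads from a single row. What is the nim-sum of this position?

Write each in binary and XOR column by column:
  0011  (3)
  1001  (9)
  0011  (3)
  0011  (3)
  ----
  1010  (10)

10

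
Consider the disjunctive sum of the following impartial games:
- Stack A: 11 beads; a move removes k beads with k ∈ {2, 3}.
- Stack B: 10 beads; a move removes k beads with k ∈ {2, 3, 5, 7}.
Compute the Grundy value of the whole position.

Grundy values for stack A (subtraction set {2, 3}):
g(0) = mex{} = 0
g(1) = mex{} = 0
g(2) = mex{0} = 1
g(3) = mex{0} = 1
g(4) = mex{0,1} = 2
g(5) = mex{1} = 0
g(6) = mex{1,2} = 0
g(7) = mex{0,2} = 1
g(8) = mex{0} = 1
g(9) = mex{0,1} = 2
g(10) = mex{1} = 0
g(11) = mex{1,2} = 0
So g(11) = 0.
Build the Grundy sequence for stack B with g(k) = mex{g(k−s) : s ∈ {2, 3, 5, 7}, s ≤ k}:
g(0) = mex{} = 0
g(1) = mex{} = 0
g(2) = mex{0} = 1
g(3) = mex{0} = 1
g(4) = mex{0,1} = 2
g(5) = mex{0,1} = 2
g(6) = mex{0,1,2} = 3
g(7) = mex{0,1,2} = 3
g(8) = mex{0,1,2,3} = 4
g(9) = mex{1,2,3} = 0
g(10) = mex{1,2,3,4} = 0
So g(10) = 0.
The value of a disjunctive sum is the nim-sum of the parts.
Combined value = 0 ⊕ 0 = 0.

0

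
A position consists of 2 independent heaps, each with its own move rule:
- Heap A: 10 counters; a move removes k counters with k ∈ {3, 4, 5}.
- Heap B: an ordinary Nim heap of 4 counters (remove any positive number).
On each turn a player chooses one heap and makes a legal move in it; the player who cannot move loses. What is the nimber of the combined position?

4

Grundy values for heap A (subtraction set {3, 4, 5}):
g(0) = mex{} = 0
g(1) = mex{} = 0
g(2) = mex{} = 0
g(3) = mex{0} = 1
g(4) = mex{0} = 1
g(5) = mex{0} = 1
g(6) = mex{0,1} = 2
g(7) = mex{0,1} = 2
g(8) = mex{1} = 0
g(9) = mex{1,2} = 0
g(10) = mex{1,2} = 0
So g(10) = 0.
Heap B is a plain Nim heap of size 4, so its Grundy value is 4.
The value of a disjunctive sum is the nim-sum of the parts.
Combined value = 0 XOR 4 = 4.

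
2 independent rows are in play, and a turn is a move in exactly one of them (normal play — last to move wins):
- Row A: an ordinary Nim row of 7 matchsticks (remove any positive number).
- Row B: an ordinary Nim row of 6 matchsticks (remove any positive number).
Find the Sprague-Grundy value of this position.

1

Row A is a plain Nim row of size 7, so its Grundy value is 7.
Row B is a plain Nim row of size 6, so its Grundy value is 6.
By the Sprague-Grundy theorem, the Grundy value of a sum of independent games is the XOR of the component values.
Combined value = 7 ⊕ 6 = 1.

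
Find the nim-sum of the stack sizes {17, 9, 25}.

1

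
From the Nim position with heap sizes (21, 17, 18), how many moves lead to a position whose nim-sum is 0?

3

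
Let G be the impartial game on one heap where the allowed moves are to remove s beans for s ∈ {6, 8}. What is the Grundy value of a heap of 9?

1

Grundy values for subtraction set {6, 8}:
g(0) = mex{} = 0
g(1) = mex{} = 0
g(2) = mex{} = 0
g(3) = mex{} = 0
g(4) = mex{} = 0
g(5) = mex{} = 0
g(6) = mex{0} = 1
g(7) = mex{0} = 1
g(8) = mex{0} = 1
g(9) = mex{0} = 1
So g(9) = 1.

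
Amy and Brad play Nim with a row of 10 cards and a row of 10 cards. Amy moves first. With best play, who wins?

Brad wins

Write each in binary and XOR column by column:
  1010  (10)
  1010  (10)
  ----
  0000  (0)
The nim-sum is 0, so this is a P-position: the player to move is in a losing position under optimal play; Amy is about to move from it and so loses — Brad wins.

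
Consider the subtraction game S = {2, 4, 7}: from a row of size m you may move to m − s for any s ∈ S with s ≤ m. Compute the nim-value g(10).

2

Compute g(0), g(1), … for moves {2, 4, 7}:
k:     0  1  2  3  4  5  6  7  8  9 10
g(k):  0  0  1  1  2  2  0  3  1  0  2
So g(10) = 2.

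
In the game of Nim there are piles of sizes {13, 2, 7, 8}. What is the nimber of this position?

Write each in binary and XOR column by column:
  1101  (13)
  0010  (2)
  0111  (7)
  1000  (8)
  ----
  0000  (0)

0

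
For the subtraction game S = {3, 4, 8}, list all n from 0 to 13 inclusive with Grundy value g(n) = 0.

0, 1, 2, 7, 12, 13

Build the Grundy sequence with g(k) = mex{g(k−s) : s ∈ {3, 4, 8}, s ≤ k}:
k:     0  1  2  3  4  5  6  7  8  9 10 11 12 13
g(k):  0  0  0  1  1  1  2  0  2  3  1  3  0  0
The P-positions (g = 0) in 0..13 are 0, 1, 2, 7, 12, 13.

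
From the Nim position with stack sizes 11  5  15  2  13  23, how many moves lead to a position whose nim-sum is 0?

1

Nim-sum: 11 ^ 5 ^ 15 ^ 2 ^ 13 ^ 23 = 25.
The overall nim-sum is X = 25. A stack of size p has a winning move iff p XOR X < p (reduce it to p XOR X).
  11: 11 XOR 25 = 18 ≥ 11 — no move.
  5: 5 XOR 25 = 28 ≥ 5 — no move.
  15: 15 XOR 25 = 22 ≥ 15 — no move.
  2: 2 XOR 25 = 27 ≥ 2 — no move.
  13: 13 XOR 25 = 20 ≥ 13 — no move.
  23: 23 XOR 25 = 14 < 23 — winning move (to 14).
That gives 1 winning move.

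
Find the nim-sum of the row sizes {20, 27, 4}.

11

Compute the nim-sum pairwise:
20 ^ 27 = 15
15 ^ 4 = 11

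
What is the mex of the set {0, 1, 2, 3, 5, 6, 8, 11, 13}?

4

The values 0, 1, 2, 3 are all present; 4 is the first non-negative integer missing from the set.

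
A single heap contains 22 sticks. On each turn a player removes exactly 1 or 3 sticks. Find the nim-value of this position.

0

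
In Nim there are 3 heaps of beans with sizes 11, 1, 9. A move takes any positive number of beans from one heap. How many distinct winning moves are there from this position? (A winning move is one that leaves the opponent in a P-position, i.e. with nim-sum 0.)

1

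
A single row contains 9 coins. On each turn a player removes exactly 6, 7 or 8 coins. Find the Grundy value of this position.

Grundy values for subtraction set {6, 7, 8}:
k:     0  1  2  3  4  5  6  7  8  9
g(k):  0  0  0  0  0  0  1  1  1  1
So g(9) = 1.

1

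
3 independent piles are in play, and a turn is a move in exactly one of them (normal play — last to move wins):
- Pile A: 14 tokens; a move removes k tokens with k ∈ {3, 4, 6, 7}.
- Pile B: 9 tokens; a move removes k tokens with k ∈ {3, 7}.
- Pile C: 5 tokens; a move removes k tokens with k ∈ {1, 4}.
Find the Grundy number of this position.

0

For pile A, compute g(0), g(1), … with moves {3, 4, 6, 7}:
k:     0  1  2  3  4  5  6  7  8  9 10 11 12 13 14
g(k):  0  0  0  1  1  1  2  2  2  3  0  0  0  1  1
So g(14) = 1.
Grundy values for pile B (subtraction set {3, 7}):
g(0) = mex{} = 0
g(1) = mex{} = 0
g(2) = mex{} = 0
g(3) = mex{0} = 1
g(4) = mex{0} = 1
g(5) = mex{0} = 1
g(6) = mex{1} = 0
g(7) = mex{0,1} = 2
g(8) = mex{0,1} = 2
g(9) = mex{0} = 1
So g(9) = 1.
Grundy values for pile C (subtraction set {1, 4}):
g(0) = mex{} = 0
g(1) = mex{0} = 1
g(2) = mex{1} = 0
g(3) = mex{0} = 1
g(4) = mex{0,1} = 2
g(5) = mex{1,2} = 0
So g(5) = 0.
The value of a disjunctive sum is the nim-sum of the parts.
Combined value = 1 ⊕ 1 ⊕ 0 = 0.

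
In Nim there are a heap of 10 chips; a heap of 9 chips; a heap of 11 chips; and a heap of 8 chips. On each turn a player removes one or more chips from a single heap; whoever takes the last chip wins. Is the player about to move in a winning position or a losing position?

Losing position

Nim-sum: 10 ⊕ 9 ⊕ 11 ⊕ 8 = 0.
The nim-sum is 0, so this is a P-position: the player to move is in a losing position under optimal play.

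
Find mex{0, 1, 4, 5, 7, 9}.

2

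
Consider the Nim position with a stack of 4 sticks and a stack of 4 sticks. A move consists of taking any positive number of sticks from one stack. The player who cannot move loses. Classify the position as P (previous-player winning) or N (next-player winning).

P-position

Bitwise XOR of the heap sizes:
  100  (4)
  100  (4)
  ---
  000  (0)
The nim-sum is 0, so this is a P-position: the player to move is in a losing position under optimal play.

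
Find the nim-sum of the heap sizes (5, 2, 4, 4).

Nim-sum: 5 XOR 2 XOR 4 XOR 4 = 7.

7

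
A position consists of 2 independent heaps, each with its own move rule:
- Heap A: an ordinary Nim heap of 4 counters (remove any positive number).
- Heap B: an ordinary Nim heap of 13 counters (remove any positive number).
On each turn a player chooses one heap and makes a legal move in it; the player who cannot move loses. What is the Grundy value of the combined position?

9

Heap A is a plain Nim heap of size 4, so its Grundy value is 4.
Heap B is a plain Nim heap of size 13, so its Grundy value is 13.
By the Sprague-Grundy theorem, the Grundy value of a sum of independent games is the XOR of the component values.
Combined value = 4 XOR 13 = 9.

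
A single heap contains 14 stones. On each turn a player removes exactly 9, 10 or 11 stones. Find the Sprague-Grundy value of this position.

Build the Grundy sequence with g(k) = mex{g(k−s) : s ∈ {9, 10, 11}, s ≤ k}:
g(0) = mex{} = 0
g(1) = mex{} = 0
g(2) = mex{} = 0
g(3) = mex{} = 0
g(4) = mex{} = 0
g(5) = mex{} = 0
g(6) = mex{} = 0
g(7) = mex{} = 0
g(8) = mex{} = 0
g(9) = mex{0} = 1
g(10) = mex{0} = 1
g(11) = mex{0} = 1
g(12) = mex{0} = 1
g(13) = mex{0} = 1
g(14) = mex{0} = 1
So g(14) = 1.

1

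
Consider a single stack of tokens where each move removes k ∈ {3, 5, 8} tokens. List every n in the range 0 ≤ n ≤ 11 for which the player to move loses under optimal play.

0, 1, 2, 11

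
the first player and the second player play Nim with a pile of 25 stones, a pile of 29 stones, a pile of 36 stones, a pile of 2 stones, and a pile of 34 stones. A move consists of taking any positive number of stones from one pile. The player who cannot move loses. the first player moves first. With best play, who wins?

Compute the nim-sum pairwise:
25 XOR 29 = 4
4 XOR 36 = 32
32 XOR 2 = 34
34 XOR 34 = 0
The nim-sum is 0, so this is a P-position: the player to move is in a losing position under optimal play; the first player is about to move from it and so loses — the second player wins.

the second player wins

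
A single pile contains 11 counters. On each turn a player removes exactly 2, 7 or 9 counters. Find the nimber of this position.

Build the Grundy sequence with g(k) = mex{g(k−s) : s ∈ {2, 7, 9}, s ≤ k}:
g(0) = mex{} = 0
g(1) = mex{} = 0
g(2) = mex{0} = 1
g(3) = mex{0} = 1
g(4) = mex{1} = 0
g(5) = mex{1} = 0
g(6) = mex{0} = 1
g(7) = mex{0} = 1
g(8) = mex{0,1} = 2
g(9) = mex{0,1} = 2
g(10) = mex{0,1,2} = 3
g(11) = mex{0,1,2} = 3
So g(11) = 3.

3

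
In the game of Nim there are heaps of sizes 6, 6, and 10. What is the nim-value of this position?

Compute the nim-sum pairwise:
6 ^ 6 = 0
0 ^ 10 = 10

10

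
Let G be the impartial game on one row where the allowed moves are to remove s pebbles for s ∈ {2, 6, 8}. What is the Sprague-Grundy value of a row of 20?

Build the Grundy sequence with g(k) = mex{g(k−s) : s ∈ {2, 6, 8}, s ≤ k}:
k:     0  1  2  3  4  5  6  7  8  9 10 11 12 13 14 15 16 17 18 19 20
g(k):  0  0  1  1  0  0  1  1  2  2  3  3  2  2  0  0  1  1  0  0  1
So g(20) = 1.

1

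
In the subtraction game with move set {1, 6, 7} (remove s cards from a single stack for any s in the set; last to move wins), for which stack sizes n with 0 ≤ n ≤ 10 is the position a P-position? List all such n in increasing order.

0, 2, 4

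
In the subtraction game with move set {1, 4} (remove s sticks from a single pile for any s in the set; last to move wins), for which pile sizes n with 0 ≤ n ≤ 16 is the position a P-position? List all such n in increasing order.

Build the Grundy sequence with g(k) = mex{g(k−s) : s ∈ {1, 4}, s ≤ k}:
k:     0  1  2  3  4  5  6  7  8  9 10 11 12 13 14 15 16
g(k):  0  1  0  1  2  0  1  0  1  2  0  1  0  1  2  0  1
The P-positions (g = 0) in 0..16 are 0, 2, 5, 7, 10, 12, 15.

0, 2, 5, 7, 10, 12, 15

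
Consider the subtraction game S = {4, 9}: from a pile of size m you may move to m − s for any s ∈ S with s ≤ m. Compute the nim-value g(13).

Compute g(0), g(1), … for moves {4, 9}:
g(0) = mex{} = 0
g(1) = mex{} = 0
g(2) = mex{} = 0
g(3) = mex{} = 0
g(4) = mex{0} = 1
g(5) = mex{0} = 1
g(6) = mex{0} = 1
g(7) = mex{0} = 1
g(8) = mex{1} = 0
g(9) = mex{0,1} = 2
g(10) = mex{0,1} = 2
g(11) = mex{0,1} = 2
g(12) = mex{0} = 1
g(13) = mex{1,2} = 0
So g(13) = 0.

0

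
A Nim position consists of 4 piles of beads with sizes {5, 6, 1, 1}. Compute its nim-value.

Nim-sum: 5 ^ 6 ^ 1 ^ 1 = 3.

3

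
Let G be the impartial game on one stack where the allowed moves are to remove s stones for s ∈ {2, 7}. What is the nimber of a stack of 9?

0

Compute g(0), g(1), … for moves {2, 7}:
g(0) = mex{} = 0
g(1) = mex{} = 0
g(2) = mex{0} = 1
g(3) = mex{0} = 1
g(4) = mex{1} = 0
g(5) = mex{1} = 0
g(6) = mex{0} = 1
g(7) = mex{0} = 1
g(8) = mex{0,1} = 2
g(9) = mex{1} = 0
So g(9) = 0.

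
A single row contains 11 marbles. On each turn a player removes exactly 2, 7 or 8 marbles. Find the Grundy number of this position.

Grundy values for subtraction set {2, 7, 8}:
g(0) = mex{} = 0
g(1) = mex{} = 0
g(2) = mex{0} = 1
g(3) = mex{0} = 1
g(4) = mex{1} = 0
g(5) = mex{1} = 0
g(6) = mex{0} = 1
g(7) = mex{0} = 1
g(8) = mex{0,1} = 2
g(9) = mex{0,1} = 2
g(10) = mex{1,2} = 0
g(11) = mex{0,1,2} = 3
So g(11) = 3.

3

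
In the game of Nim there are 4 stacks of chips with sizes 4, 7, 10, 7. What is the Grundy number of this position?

Compute the nim-sum pairwise:
4 ^ 7 = 3
3 ^ 10 = 9
9 ^ 7 = 14

14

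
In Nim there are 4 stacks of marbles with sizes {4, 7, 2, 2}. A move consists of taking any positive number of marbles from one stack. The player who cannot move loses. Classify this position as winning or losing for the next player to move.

Winning position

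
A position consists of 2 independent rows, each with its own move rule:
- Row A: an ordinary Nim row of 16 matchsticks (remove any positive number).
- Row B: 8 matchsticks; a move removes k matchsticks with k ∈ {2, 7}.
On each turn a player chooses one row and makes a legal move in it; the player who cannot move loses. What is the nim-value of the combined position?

18

Row A is a plain Nim row of size 16, so its Grundy value is 16.
Build the Grundy sequence for row B with g(k) = mex{g(k−s) : s ∈ {2, 7}, s ≤ k}:
k:     0  1  2  3  4  5  6  7  8
g(k):  0  0  1  1  0  0  1  1  2
So g(8) = 2.
The value of a disjunctive sum is the nim-sum of the parts.
Combined value = 16 XOR 2 = 18.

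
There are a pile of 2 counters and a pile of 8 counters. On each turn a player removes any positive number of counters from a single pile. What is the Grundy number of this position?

10

Nim-sum: 2 XOR 8 = 10.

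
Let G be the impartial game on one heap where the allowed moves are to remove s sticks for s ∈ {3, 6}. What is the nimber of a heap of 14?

1

Compute g(0), g(1), … for moves {3, 6}:
g(0) = mex{} = 0
g(1) = mex{} = 0
g(2) = mex{} = 0
g(3) = mex{0} = 1
g(4) = mex{0} = 1
g(5) = mex{0} = 1
g(6) = mex{0,1} = 2
g(7) = mex{0,1} = 2
g(8) = mex{0,1} = 2
g(9) = mex{1,2} = 0
g(10) = mex{1,2} = 0
g(11) = mex{1,2} = 0
g(12) = mex{0,2} = 1
g(13) = mex{0,2} = 1
g(14) = mex{0,2} = 1
So g(14) = 1.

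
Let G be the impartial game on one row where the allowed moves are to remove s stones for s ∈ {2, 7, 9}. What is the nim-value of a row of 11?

Grundy values for subtraction set {2, 7, 9}:
k:     0  1  2  3  4  5  6  7  8  9 10 11
g(k):  0  0  1  1  0  0  1  1  2  2  3  3
So g(11) = 3.

3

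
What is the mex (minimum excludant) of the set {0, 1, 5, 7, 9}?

2

The values 0, 1 are all present; 2 is the first non-negative integer missing from the set.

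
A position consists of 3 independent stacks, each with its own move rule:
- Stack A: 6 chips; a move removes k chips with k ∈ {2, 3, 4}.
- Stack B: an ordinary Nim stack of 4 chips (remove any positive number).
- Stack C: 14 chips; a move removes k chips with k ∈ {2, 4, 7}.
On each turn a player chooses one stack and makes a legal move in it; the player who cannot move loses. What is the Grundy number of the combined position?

5

For stack A, compute g(0), g(1), … with moves {2, 3, 4}:
k:     0  1  2  3  4  5  6
g(k):  0  0  1  1  2  2  0
So g(6) = 0.
Stack B is a plain Nim stack of size 4, so its Grundy value is 4.
For stack C, compute g(0), g(1), … with moves {2, 4, 7}:
k:     0  1  2  3  4  5  6  7  8  9 10 11 12 13 14
g(k):  0  0  1  1  2  2  0  3  1  0  2  1  0  2  1
So g(14) = 1.
By the Sprague-Grundy theorem, the Grundy value of a sum of independent games is the XOR of the component values.
Combined value = 0 XOR 4 XOR 1 = 5.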